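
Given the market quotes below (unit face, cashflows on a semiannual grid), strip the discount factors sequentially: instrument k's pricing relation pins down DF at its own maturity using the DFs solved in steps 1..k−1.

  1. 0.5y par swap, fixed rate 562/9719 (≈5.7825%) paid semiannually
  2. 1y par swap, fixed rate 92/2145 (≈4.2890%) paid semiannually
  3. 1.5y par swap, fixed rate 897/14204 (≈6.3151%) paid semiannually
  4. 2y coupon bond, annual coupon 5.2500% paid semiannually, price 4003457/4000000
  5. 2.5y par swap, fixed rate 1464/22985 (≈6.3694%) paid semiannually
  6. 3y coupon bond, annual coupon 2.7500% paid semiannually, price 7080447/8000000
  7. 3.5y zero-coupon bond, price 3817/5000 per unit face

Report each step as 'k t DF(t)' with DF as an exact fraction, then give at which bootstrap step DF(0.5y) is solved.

1 1/2 9719/10000
2 1 4793/5000
3 3/2 9103/10000
4 2 4513/5000
5 5/2 1067/1250
6 3 8107/10000
7 7/2 3817/5000
DF(0.5y) is solved at step 1

step 1 [0.5y] swap r/2=281/9719: DF=(1 − 281/9719·(0))/(1+281/9719) = 9719/10000 ≈ 0.971900
step 2 [1y] swap r/2=46/2145: DF=(1 − 46/2145·(0.971900))/(1+46/2145) = 4793/5000 ≈ 0.958600
step 3 [1.5y] swap r/2=897/28408: DF=(1 − 897/28408·(0.971900+0.958600))/(1+897/28408) = 9103/10000 ≈ 0.910300
step 4 [2y] bond c/2=21/800: DF=(4003457/4000000 − 21/800·(0.971900+0.958600+0.910300))/(1+21/800) = 4513/5000 ≈ 0.902600
step 5 [2.5y] swap r/2=732/22985: DF=(1 − 732/22985·(0.971900+0.958600+0.910300+0.902600))/(1+732/22985) = 1067/1250 ≈ 0.853600
step 6 [3y] bond c/2=11/800: DF=(7080447/8000000 − 11/800·(0.971900+0.958600+0.910300+0.902600+0.853600))/(1+11/800) = 8107/10000 ≈ 0.810700
step 7 [3.5y] zero: DF = P = 3817/5000 ≈ 0.763400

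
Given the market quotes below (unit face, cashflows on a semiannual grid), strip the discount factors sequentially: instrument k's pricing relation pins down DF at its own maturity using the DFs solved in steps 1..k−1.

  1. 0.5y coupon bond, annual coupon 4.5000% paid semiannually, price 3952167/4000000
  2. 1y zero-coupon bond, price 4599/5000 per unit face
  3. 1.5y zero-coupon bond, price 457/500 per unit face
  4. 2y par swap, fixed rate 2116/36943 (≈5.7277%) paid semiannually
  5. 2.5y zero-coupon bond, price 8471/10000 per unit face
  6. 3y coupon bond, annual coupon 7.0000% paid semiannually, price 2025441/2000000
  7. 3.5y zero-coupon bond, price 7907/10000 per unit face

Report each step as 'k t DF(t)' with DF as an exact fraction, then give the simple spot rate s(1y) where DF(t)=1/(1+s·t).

1 1/2 9663/10000
2 1 4599/5000
3 3/2 457/500
4 2 4471/5000
5 5/2 8471/10000
6 3 8249/10000
7 7/2 7907/10000
s(1y) = (1/(4599/5000) − 1)/(1) = 401/4599 ≈ 8.7193%

step 1 [0.5y] bond c/2=9/400: DF=(3952167/4000000 − 9/400·(0))/(1+9/400) = 9663/10000 ≈ 0.966300
step 2 [1y] zero: DF = P = 4599/5000 ≈ 0.919800
step 3 [1.5y] zero: DF = P = 457/500 ≈ 0.914000
step 4 [2y] swap r/2=1058/36943: DF=(1 − 1058/36943·(0.966300+0.919800+0.914000))/(1+1058/36943) = 4471/5000 ≈ 0.894200
step 5 [2.5y] zero: DF = P = 8471/10000 ≈ 0.847100
step 6 [3y] bond c/2=7/200: DF=(2025441/2000000 − 7/200·(0.966300+0.919800+0.914000+0.894200+0.847100))/(1+7/200) = 8249/10000 ≈ 0.824900
step 7 [3.5y] zero: DF = P = 7907/10000 ≈ 0.790700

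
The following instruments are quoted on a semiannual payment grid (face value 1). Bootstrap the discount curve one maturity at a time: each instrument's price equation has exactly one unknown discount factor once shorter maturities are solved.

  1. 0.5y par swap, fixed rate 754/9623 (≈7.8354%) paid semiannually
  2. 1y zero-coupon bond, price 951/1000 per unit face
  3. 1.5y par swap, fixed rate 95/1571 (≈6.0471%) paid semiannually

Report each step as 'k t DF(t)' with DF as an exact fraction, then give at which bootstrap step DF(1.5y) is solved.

step 1 [0.5y] swap r/2=377/9623: DF=(1 − 377/9623·(0))/(1+377/9623) = 9623/10000 ≈ 0.962300
step 2 [1y] zero: DF = P = 951/1000 ≈ 0.951000
step 3 [1.5y] swap r/2=95/3142: DF=(1 − 95/3142·(0.962300+0.951000))/(1+95/3142) = 1829/2000 ≈ 0.914500

1 1/2 9623/10000
2 1 951/1000
3 3/2 1829/2000
DF(1.5y) is solved at step 3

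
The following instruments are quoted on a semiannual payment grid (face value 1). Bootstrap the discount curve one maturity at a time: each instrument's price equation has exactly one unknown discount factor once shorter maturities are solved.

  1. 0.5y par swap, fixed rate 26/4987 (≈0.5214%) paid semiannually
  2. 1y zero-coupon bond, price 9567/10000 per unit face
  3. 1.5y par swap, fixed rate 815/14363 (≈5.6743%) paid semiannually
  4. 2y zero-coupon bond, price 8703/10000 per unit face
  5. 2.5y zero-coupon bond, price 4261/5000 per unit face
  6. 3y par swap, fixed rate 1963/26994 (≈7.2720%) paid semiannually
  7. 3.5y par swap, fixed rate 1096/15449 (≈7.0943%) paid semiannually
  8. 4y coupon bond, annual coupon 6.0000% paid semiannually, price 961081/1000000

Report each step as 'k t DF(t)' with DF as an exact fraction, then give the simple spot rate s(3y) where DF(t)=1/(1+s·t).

1 1/2 4987/5000
2 1 9567/10000
3 3/2 1837/2000
4 2 8703/10000
5 5/2 4261/5000
6 3 8037/10000
7 7/2 488/625
8 4 7531/10000
s(3y) = (1/(8037/10000) − 1)/(3) = 1963/24111 ≈ 8.1415%

step 1 [0.5y] swap r/2=13/4987: DF=(1 − 13/4987·(0))/(1+13/4987) = 4987/5000 ≈ 0.997400
step 2 [1y] zero: DF = P = 9567/10000 ≈ 0.956700
step 3 [1.5y] swap r/2=815/28726: DF=(1 − 815/28726·(0.997400+0.956700))/(1+815/28726) = 1837/2000 ≈ 0.918500
step 4 [2y] zero: DF = P = 8703/10000 ≈ 0.870300
step 5 [2.5y] zero: DF = P = 4261/5000 ≈ 0.852200
step 6 [3y] swap r/2=1963/53988: DF=(1 − 1963/53988·(0.997400+0.956700+0.918500+0.870300+0.852200))/(1+1963/53988) = 8037/10000 ≈ 0.803700
step 7 [3.5y] swap r/2=548/15449: DF=(1 − 548/15449·(0.997400+0.956700+0.918500+0.870300+0.852200+0.803700))/(1+548/15449) = 488/625 ≈ 0.780800
step 8 [4y] bond c/2=3/100: DF=(961081/1000000 − 3/100·(0.997400+0.956700+0.918500+0.870300+0.852200+0.803700+0.780800))/(1+3/100) = 7531/10000 ≈ 0.753100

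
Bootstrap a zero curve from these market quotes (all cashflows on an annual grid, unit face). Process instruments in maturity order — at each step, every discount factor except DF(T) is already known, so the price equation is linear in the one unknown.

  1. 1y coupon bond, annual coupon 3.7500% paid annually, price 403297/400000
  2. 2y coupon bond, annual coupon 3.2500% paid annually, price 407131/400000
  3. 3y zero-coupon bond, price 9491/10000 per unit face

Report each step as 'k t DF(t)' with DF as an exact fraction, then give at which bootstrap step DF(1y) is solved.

1 1 4859/5000
2 2 597/625
3 3 9491/10000
DF(1y) is solved at step 1

step 1 [1y] bond c/1=3/80: DF=(403297/400000 − 3/80·(0))/(1+3/80) = 4859/5000 ≈ 0.971800
step 2 [2y] bond c/1=13/400: DF=(407131/400000 − 13/400·(0.971800))/(1+13/400) = 597/625 ≈ 0.955200
step 3 [3y] zero: DF = P = 9491/10000 ≈ 0.949100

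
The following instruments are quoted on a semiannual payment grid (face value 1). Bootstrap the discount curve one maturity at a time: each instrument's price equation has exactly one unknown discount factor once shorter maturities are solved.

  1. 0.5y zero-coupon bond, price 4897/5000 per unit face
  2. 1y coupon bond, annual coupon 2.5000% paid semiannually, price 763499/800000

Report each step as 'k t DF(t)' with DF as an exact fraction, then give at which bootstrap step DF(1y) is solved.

1 1/2 4897/5000
2 1 1861/2000
DF(1y) is solved at step 2

step 1 [0.5y] zero: DF = P = 4897/5000 ≈ 0.979400
step 2 [1y] bond c/2=1/80: DF=(763499/800000 − 1/80·(0.979400))/(1+1/80) = 1861/2000 ≈ 0.930500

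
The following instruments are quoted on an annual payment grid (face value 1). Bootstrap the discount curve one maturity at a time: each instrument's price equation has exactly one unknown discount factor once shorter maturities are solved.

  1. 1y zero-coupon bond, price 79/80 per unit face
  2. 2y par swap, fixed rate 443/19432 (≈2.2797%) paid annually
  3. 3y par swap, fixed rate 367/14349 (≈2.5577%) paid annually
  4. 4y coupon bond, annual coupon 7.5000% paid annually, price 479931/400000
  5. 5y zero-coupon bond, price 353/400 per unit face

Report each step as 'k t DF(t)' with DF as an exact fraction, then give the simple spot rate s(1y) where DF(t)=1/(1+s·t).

step 1 [1y] zero: DF = P = 79/80 ≈ 0.987500
step 2 [2y] swap r/1=443/19432: DF=(1 − 443/19432·(0.987500))/(1+443/19432) = 9557/10000 ≈ 0.955700
step 3 [3y] swap r/1=367/14349: DF=(1 − 367/14349·(0.987500+0.955700))/(1+367/14349) = 4633/5000 ≈ 0.926600
step 4 [4y] bond c/1=3/40: DF=(479931/400000 − 3/40·(0.987500+0.955700+0.926600))/(1+3/40) = 9159/10000 ≈ 0.915900
step 5 [5y] zero: DF = P = 353/400 ≈ 0.882500

1 1 79/80
2 2 9557/10000
3 3 4633/5000
4 4 9159/10000
5 5 353/400
s(1y) = (1/(79/80) − 1)/(1) = 1/79 ≈ 1.2658%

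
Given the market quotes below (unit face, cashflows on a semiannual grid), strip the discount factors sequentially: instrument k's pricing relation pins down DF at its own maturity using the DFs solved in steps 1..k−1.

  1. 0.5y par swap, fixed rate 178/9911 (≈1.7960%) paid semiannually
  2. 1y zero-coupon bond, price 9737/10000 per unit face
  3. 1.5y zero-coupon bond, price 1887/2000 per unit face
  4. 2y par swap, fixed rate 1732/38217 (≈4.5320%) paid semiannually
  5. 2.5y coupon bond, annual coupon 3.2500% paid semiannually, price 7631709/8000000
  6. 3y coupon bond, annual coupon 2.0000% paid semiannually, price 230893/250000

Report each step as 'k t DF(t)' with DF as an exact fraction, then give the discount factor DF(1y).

step 1 [0.5y] swap r/2=89/9911: DF=(1 − 89/9911·(0))/(1+89/9911) = 9911/10000 ≈ 0.991100
step 2 [1y] zero: DF = P = 9737/10000 ≈ 0.973700
step 3 [1.5y] zero: DF = P = 1887/2000 ≈ 0.943500
step 4 [2y] swap r/2=866/38217: DF=(1 − 866/38217·(0.991100+0.973700+0.943500))/(1+866/38217) = 4567/5000 ≈ 0.913400
step 5 [2.5y] bond c/2=13/800: DF=(7631709/8000000 − 13/800·(0.991100+0.973700+0.943500+0.913400))/(1+13/800) = 1097/1250 ≈ 0.877600
step 6 [3y] bond c/2=1/100: DF=(230893/250000 − 1/100·(0.991100+0.973700+0.943500+0.913400+0.877600))/(1+1/100) = 8679/10000 ≈ 0.867900

1 1/2 9911/10000
2 1 9737/10000
3 3/2 1887/2000
4 2 4567/5000
5 5/2 1097/1250
6 3 8679/10000
DF(1y) = 9737/10000 ≈ 0.973700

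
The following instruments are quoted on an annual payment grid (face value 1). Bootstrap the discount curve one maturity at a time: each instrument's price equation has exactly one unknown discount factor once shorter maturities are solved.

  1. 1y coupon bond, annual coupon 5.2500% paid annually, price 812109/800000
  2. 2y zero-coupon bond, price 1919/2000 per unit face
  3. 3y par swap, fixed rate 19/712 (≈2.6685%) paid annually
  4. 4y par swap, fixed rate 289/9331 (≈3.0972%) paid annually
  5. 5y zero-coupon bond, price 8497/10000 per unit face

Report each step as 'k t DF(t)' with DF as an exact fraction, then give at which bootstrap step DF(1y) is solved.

1 1 1929/2000
2 2 1919/2000
3 3 231/250
4 4 2211/2500
5 5 8497/10000
DF(1y) is solved at step 1

step 1 [1y] bond c/1=21/400: DF=(812109/800000 − 21/400·(0))/(1+21/400) = 1929/2000 ≈ 0.964500
step 2 [2y] zero: DF = P = 1919/2000 ≈ 0.959500
step 3 [3y] swap r/1=19/712: DF=(1 − 19/712·(0.964500+0.959500))/(1+19/712) = 231/250 ≈ 0.924000
step 4 [4y] swap r/1=289/9331: DF=(1 − 289/9331·(0.964500+0.959500+0.924000))/(1+289/9331) = 2211/2500 ≈ 0.884400
step 5 [5y] zero: DF = P = 8497/10000 ≈ 0.849700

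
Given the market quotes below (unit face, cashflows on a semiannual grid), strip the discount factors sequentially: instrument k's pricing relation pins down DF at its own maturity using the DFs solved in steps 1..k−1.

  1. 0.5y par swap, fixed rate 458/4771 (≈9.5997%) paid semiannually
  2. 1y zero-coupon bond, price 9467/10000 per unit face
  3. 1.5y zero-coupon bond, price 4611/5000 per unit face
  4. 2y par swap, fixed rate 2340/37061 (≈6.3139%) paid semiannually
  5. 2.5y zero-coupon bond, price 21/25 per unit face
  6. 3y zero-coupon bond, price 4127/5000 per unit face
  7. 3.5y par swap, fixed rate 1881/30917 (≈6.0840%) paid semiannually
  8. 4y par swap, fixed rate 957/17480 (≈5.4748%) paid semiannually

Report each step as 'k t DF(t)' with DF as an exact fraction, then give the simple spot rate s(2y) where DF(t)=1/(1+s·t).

step 1 [0.5y] swap r/2=229/4771: DF=(1 − 229/4771·(0))/(1+229/4771) = 4771/5000 ≈ 0.954200
step 2 [1y] zero: DF = P = 9467/10000 ≈ 0.946700
step 3 [1.5y] zero: DF = P = 4611/5000 ≈ 0.922200
step 4 [2y] swap r/2=1170/37061: DF=(1 − 1170/37061·(0.954200+0.946700+0.922200))/(1+1170/37061) = 883/1000 ≈ 0.883000
step 5 [2.5y] zero: DF = P = 21/25 ≈ 0.840000
step 6 [3y] zero: DF = P = 4127/5000 ≈ 0.825400
step 7 [3.5y] swap r/2=1881/61834: DF=(1 − 1881/61834·(0.954200+0.946700+0.922200+0.883000+0.840000+0.825400))/(1+1881/61834) = 8119/10000 ≈ 0.811900
step 8 [4y] swap r/2=957/34960: DF=(1 − 957/34960·(0.954200+0.946700+0.922200+0.883000+0.840000+0.825400+0.811900))/(1+957/34960) = 4043/5000 ≈ 0.808600

1 1/2 4771/5000
2 1 9467/10000
3 3/2 4611/5000
4 2 883/1000
5 5/2 21/25
6 3 4127/5000
7 7/2 8119/10000
8 4 4043/5000
s(2y) = (1/(883/1000) − 1)/(2) = 117/1766 ≈ 6.6251%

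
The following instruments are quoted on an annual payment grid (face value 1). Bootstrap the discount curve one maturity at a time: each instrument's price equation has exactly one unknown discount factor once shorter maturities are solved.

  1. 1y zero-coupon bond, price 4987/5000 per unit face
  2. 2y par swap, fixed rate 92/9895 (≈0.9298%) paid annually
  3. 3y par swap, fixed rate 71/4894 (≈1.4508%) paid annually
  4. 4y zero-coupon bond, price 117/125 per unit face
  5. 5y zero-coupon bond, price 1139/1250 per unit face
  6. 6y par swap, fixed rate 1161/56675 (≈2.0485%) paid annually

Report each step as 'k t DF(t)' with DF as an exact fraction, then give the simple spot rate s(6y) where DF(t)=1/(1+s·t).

1 1 4987/5000
2 2 1227/1250
3 3 4787/5000
4 4 117/125
5 5 1139/1250
6 6 8839/10000
s(6y) = (1/(8839/10000) − 1)/(6) = 387/17678 ≈ 2.1892%

step 1 [1y] zero: DF = P = 4987/5000 ≈ 0.997400
step 2 [2y] swap r/1=92/9895: DF=(1 − 92/9895·(0.997400))/(1+92/9895) = 1227/1250 ≈ 0.981600
step 3 [3y] swap r/1=71/4894: DF=(1 − 71/4894·(0.997400+0.981600))/(1+71/4894) = 4787/5000 ≈ 0.957400
step 4 [4y] zero: DF = P = 117/125 ≈ 0.936000
step 5 [5y] zero: DF = P = 1139/1250 ≈ 0.911200
step 6 [6y] swap r/1=1161/56675: DF=(1 − 1161/56675·(0.997400+0.981600+0.957400+0.936000+0.911200))/(1+1161/56675) = 8839/10000 ≈ 0.883900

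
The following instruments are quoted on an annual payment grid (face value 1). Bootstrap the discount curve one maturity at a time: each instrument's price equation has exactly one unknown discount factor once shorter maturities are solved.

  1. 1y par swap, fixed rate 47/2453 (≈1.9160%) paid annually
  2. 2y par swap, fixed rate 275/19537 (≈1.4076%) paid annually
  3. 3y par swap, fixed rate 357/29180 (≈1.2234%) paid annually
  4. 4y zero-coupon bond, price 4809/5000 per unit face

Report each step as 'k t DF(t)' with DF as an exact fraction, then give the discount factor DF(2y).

step 1 [1y] swap r/1=47/2453: DF=(1 − 47/2453·(0))/(1+47/2453) = 2453/2500 ≈ 0.981200
step 2 [2y] swap r/1=275/19537: DF=(1 − 275/19537·(0.981200))/(1+275/19537) = 389/400 ≈ 0.972500
step 3 [3y] swap r/1=357/29180: DF=(1 − 357/29180·(0.981200+0.972500))/(1+357/29180) = 9643/10000 ≈ 0.964300
step 4 [4y] zero: DF = P = 4809/5000 ≈ 0.961800

1 1 2453/2500
2 2 389/400
3 3 9643/10000
4 4 4809/5000
DF(2y) = 389/400 ≈ 0.972500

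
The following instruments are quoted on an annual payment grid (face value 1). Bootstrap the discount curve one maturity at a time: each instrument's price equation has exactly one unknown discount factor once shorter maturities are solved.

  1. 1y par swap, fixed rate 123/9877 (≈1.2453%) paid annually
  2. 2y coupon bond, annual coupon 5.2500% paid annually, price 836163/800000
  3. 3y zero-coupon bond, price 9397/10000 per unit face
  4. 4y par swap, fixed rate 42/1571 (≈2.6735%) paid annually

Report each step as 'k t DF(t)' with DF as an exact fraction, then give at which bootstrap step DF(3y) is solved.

1 1 9877/10000
2 2 4719/5000
3 3 9397/10000
4 4 562/625
DF(3y) is solved at step 3

step 1 [1y] swap r/1=123/9877: DF=(1 − 123/9877·(0))/(1+123/9877) = 9877/10000 ≈ 0.987700
step 2 [2y] bond c/1=21/400: DF=(836163/800000 − 21/400·(0.987700))/(1+21/400) = 4719/5000 ≈ 0.943800
step 3 [3y] zero: DF = P = 9397/10000 ≈ 0.939700
step 4 [4y] swap r/1=42/1571: DF=(1 − 42/1571·(0.987700+0.943800+0.939700))/(1+42/1571) = 562/625 ≈ 0.899200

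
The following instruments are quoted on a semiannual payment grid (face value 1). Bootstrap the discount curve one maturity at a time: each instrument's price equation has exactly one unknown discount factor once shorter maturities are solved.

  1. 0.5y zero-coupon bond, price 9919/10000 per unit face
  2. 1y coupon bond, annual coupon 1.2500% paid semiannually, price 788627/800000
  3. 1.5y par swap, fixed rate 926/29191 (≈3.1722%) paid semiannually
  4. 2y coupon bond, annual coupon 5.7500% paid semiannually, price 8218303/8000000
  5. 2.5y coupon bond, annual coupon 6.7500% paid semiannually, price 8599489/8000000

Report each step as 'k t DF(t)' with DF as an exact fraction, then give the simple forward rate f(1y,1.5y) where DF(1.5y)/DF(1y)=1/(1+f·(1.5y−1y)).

1 1/2 9919/10000
2 1 1947/2000
3 3/2 9537/10000
4 2 917/1000
5 5/2 4573/5000
f(1y,1.5y) = ((1947/2000)/(9537/10000) − 1)/(1/2) = 12/289 ≈ 4.1522%

step 1 [0.5y] zero: DF = P = 9919/10000 ≈ 0.991900
step 2 [1y] bond c/2=1/160: DF=(788627/800000 − 1/160·(0.991900))/(1+1/160) = 1947/2000 ≈ 0.973500
step 3 [1.5y] swap r/2=463/29191: DF=(1 − 463/29191·(0.991900+0.973500))/(1+463/29191) = 9537/10000 ≈ 0.953700
step 4 [2y] bond c/2=23/800: DF=(8218303/8000000 − 23/800·(0.991900+0.973500+0.953700))/(1+23/800) = 917/1000 ≈ 0.917000
step 5 [2.5y] bond c/2=27/800: DF=(8599489/8000000 − 27/800·(0.991900+0.973500+0.953700+0.917000))/(1+27/800) = 4573/5000 ≈ 0.914600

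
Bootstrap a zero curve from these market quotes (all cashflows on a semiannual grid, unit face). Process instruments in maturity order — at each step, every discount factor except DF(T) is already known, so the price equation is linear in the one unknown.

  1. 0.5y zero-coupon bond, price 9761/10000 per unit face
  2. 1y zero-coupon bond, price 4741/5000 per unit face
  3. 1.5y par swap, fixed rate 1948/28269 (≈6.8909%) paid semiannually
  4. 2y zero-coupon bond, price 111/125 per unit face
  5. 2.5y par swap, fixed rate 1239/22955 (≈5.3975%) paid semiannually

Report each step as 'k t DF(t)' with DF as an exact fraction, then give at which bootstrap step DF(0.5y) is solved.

step 1 [0.5y] zero: DF = P = 9761/10000 ≈ 0.976100
step 2 [1y] zero: DF = P = 4741/5000 ≈ 0.948200
step 3 [1.5y] swap r/2=974/28269: DF=(1 − 974/28269·(0.976100+0.948200))/(1+974/28269) = 4513/5000 ≈ 0.902600
step 4 [2y] zero: DF = P = 111/125 ≈ 0.888000
step 5 [2.5y] swap r/2=1239/45910: DF=(1 − 1239/45910·(0.976100+0.948200+0.902600+0.888000))/(1+1239/45910) = 8761/10000 ≈ 0.876100

1 1/2 9761/10000
2 1 4741/5000
3 3/2 4513/5000
4 2 111/125
5 5/2 8761/10000
DF(0.5y) is solved at step 1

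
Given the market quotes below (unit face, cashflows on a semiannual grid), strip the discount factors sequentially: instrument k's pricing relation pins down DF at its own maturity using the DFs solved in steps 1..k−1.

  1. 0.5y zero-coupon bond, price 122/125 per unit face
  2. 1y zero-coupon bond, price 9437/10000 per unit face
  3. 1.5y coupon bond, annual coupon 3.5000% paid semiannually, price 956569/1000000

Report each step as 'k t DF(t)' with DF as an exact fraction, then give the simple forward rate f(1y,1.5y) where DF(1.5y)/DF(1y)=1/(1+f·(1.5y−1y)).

step 1 [0.5y] zero: DF = P = 122/125 ≈ 0.976000
step 2 [1y] zero: DF = P = 9437/10000 ≈ 0.943700
step 3 [1.5y] bond c/2=7/400: DF=(956569/1000000 − 7/400·(0.976000+0.943700))/(1+7/400) = 9071/10000 ≈ 0.907100

1 1/2 122/125
2 1 9437/10000
3 3/2 9071/10000
f(1y,1.5y) = ((9437/10000)/(9071/10000) − 1)/(1/2) = 732/9071 ≈ 8.0697%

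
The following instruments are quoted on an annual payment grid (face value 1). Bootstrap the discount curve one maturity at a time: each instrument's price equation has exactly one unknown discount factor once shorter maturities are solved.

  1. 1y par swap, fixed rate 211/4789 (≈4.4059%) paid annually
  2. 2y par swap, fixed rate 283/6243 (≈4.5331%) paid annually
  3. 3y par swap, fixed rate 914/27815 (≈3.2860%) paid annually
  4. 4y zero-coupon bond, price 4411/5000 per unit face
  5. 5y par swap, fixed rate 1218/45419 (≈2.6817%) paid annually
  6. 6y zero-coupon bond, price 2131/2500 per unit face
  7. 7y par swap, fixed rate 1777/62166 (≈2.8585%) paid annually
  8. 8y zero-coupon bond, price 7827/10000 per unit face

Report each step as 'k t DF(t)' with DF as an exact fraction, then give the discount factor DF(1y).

step 1 [1y] swap r/1=211/4789: DF=(1 − 211/4789·(0))/(1+211/4789) = 4789/5000 ≈ 0.957800
step 2 [2y] swap r/1=283/6243: DF=(1 − 283/6243·(0.957800))/(1+283/6243) = 9151/10000 ≈ 0.915100
step 3 [3y] swap r/1=914/27815: DF=(1 − 914/27815·(0.957800+0.915100))/(1+914/27815) = 4543/5000 ≈ 0.908600
step 4 [4y] zero: DF = P = 4411/5000 ≈ 0.882200
step 5 [5y] swap r/1=1218/45419: DF=(1 − 1218/45419·(0.957800+0.915100+0.908600+0.882200))/(1+1218/45419) = 4391/5000 ≈ 0.878200
step 6 [6y] zero: DF = P = 2131/2500 ≈ 0.852400
step 7 [7y] swap r/1=1777/62166: DF=(1 − 1777/62166·(0.957800+0.915100+0.908600+0.882200+0.878200+0.852400))/(1+1777/62166) = 8223/10000 ≈ 0.822300
step 8 [8y] zero: DF = P = 7827/10000 ≈ 0.782700

1 1 4789/5000
2 2 9151/10000
3 3 4543/5000
4 4 4411/5000
5 5 4391/5000
6 6 2131/2500
7 7 8223/10000
8 8 7827/10000
DF(1y) = 4789/5000 ≈ 0.957800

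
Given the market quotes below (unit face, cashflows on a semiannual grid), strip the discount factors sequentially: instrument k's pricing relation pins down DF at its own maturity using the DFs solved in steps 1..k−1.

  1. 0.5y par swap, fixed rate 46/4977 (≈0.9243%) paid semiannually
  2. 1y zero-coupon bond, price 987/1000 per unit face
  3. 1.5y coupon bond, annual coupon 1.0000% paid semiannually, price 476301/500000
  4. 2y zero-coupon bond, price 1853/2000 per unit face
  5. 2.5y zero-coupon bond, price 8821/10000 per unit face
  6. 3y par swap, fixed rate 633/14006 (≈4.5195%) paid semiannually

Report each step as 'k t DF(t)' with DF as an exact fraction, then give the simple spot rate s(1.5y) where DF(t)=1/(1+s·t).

step 1 [0.5y] swap r/2=23/4977: DF=(1 − 23/4977·(0))/(1+23/4977) = 4977/5000 ≈ 0.995400
step 2 [1y] zero: DF = P = 987/1000 ≈ 0.987000
step 3 [1.5y] bond c/2=1/200: DF=(476301/500000 − 1/200·(0.995400+0.987000))/(1+1/200) = 469/500 ≈ 0.938000
step 4 [2y] zero: DF = P = 1853/2000 ≈ 0.926500
step 5 [2.5y] zero: DF = P = 8821/10000 ≈ 0.882100
step 6 [3y] swap r/2=633/28012: DF=(1 − 633/28012·(0.995400+0.987000+0.938000+0.926500+0.882100))/(1+633/28012) = 4367/5000 ≈ 0.873400

1 1/2 4977/5000
2 1 987/1000
3 3/2 469/500
4 2 1853/2000
5 5/2 8821/10000
6 3 4367/5000
s(1.5y) = (1/(469/500) − 1)/(3/2) = 62/1407 ≈ 4.4065%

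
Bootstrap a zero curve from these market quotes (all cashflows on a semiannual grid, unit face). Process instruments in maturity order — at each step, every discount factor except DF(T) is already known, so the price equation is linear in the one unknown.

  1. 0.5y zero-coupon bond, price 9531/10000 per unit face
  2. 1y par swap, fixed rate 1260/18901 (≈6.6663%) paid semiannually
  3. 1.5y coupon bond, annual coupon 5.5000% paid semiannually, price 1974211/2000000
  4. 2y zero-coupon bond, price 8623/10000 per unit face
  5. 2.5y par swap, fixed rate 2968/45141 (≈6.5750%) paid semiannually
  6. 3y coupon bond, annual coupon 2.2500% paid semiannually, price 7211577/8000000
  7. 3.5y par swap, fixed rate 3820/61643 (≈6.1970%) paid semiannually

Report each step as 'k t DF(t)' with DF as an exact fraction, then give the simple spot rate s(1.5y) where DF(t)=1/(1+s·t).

step 1 [0.5y] zero: DF = P = 9531/10000 ≈ 0.953100
step 2 [1y] swap r/2=630/18901: DF=(1 − 630/18901·(0.953100))/(1+630/18901) = 937/1000 ≈ 0.937000
step 3 [1.5y] bond c/2=11/400: DF=(1974211/2000000 − 11/400·(0.953100+0.937000))/(1+11/400) = 9101/10000 ≈ 0.910100
step 4 [2y] zero: DF = P = 8623/10000 ≈ 0.862300
step 5 [2.5y] swap r/2=1484/45141: DF=(1 − 1484/45141·(0.953100+0.937000+0.910100+0.862300))/(1+1484/45141) = 2129/2500 ≈ 0.851600
step 6 [3y] bond c/2=9/800: DF=(7211577/8000000 − 9/800·(0.953100+0.937000+0.910100+0.862300+0.851600))/(1+9/800) = 2103/2500 ≈ 0.841200
step 7 [3.5y] swap r/2=1910/61643: DF=(1 − 1910/61643·(0.953100+0.937000+0.910100+0.862300+0.851600+0.841200))/(1+1910/61643) = 809/1000 ≈ 0.809000

1 1/2 9531/10000
2 1 937/1000
3 3/2 9101/10000
4 2 8623/10000
5 5/2 2129/2500
6 3 2103/2500
7 7/2 809/1000
s(1.5y) = (1/(9101/10000) − 1)/(3/2) = 1798/27303 ≈ 6.5854%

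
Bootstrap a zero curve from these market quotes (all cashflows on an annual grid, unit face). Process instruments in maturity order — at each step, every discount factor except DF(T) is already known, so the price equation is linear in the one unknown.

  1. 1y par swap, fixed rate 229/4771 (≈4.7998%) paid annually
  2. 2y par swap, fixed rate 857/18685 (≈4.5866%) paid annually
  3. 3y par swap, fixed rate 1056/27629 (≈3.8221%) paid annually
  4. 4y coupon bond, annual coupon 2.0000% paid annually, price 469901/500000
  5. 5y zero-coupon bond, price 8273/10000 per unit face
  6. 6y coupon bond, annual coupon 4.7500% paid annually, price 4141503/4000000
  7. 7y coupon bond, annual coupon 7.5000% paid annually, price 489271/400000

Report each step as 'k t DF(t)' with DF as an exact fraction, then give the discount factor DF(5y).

1 1 4771/5000
2 2 9143/10000
3 3 559/625
4 4 542/625
5 5 8273/10000
6 6 7863/10000
7 7 193/250
DF(5y) = 8273/10000 ≈ 0.827300

step 1 [1y] swap r/1=229/4771: DF=(1 − 229/4771·(0))/(1+229/4771) = 4771/5000 ≈ 0.954200
step 2 [2y] swap r/1=857/18685: DF=(1 − 857/18685·(0.954200))/(1+857/18685) = 9143/10000 ≈ 0.914300
step 3 [3y] swap r/1=1056/27629: DF=(1 − 1056/27629·(0.954200+0.914300))/(1+1056/27629) = 559/625 ≈ 0.894400
step 4 [4y] bond c/1=1/50: DF=(469901/500000 − 1/50·(0.954200+0.914300+0.894400))/(1+1/50) = 542/625 ≈ 0.867200
step 5 [5y] zero: DF = P = 8273/10000 ≈ 0.827300
step 6 [6y] bond c/1=19/400: DF=(4141503/4000000 − 19/400·(0.954200+0.914300+0.894400+0.867200+0.827300))/(1+19/400) = 7863/10000 ≈ 0.786300
step 7 [7y] bond c/1=3/40: DF=(489271/400000 − 3/40·(0.954200+0.914300+0.894400+0.867200+0.827300+0.786300))/(1+3/40) = 193/250 ≈ 0.772000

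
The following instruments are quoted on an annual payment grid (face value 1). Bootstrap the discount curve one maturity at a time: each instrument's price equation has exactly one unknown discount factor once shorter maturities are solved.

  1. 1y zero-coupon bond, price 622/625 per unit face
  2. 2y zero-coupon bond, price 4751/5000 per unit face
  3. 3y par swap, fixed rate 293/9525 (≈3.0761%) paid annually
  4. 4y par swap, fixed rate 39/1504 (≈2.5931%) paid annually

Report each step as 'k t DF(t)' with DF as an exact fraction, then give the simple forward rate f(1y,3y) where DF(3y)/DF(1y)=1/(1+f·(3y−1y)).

step 1 [1y] zero: DF = P = 622/625 ≈ 0.995200
step 2 [2y] zero: DF = P = 4751/5000 ≈ 0.950200
step 3 [3y] swap r/1=293/9525: DF=(1 − 293/9525·(0.995200+0.950200))/(1+293/9525) = 9121/10000 ≈ 0.912100
step 4 [4y] swap r/1=39/1504: DF=(1 − 39/1504·(0.995200+0.950200+0.912100))/(1+39/1504) = 361/400 ≈ 0.902500

1 1 622/625
2 2 4751/5000
3 3 9121/10000
4 4 361/400
f(1y,3y) = ((622/625)/(9121/10000) − 1)/(2) = 831/18242 ≈ 4.5554%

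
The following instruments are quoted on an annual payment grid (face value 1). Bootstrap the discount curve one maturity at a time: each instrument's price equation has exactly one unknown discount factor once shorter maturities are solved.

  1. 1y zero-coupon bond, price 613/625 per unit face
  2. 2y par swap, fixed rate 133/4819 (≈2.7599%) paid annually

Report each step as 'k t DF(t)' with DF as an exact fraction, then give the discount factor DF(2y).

step 1 [1y] zero: DF = P = 613/625 ≈ 0.980800
step 2 [2y] swap r/1=133/4819: DF=(1 − 133/4819·(0.980800))/(1+133/4819) = 2367/2500 ≈ 0.946800

1 1 613/625
2 2 2367/2500
DF(2y) = 2367/2500 ≈ 0.946800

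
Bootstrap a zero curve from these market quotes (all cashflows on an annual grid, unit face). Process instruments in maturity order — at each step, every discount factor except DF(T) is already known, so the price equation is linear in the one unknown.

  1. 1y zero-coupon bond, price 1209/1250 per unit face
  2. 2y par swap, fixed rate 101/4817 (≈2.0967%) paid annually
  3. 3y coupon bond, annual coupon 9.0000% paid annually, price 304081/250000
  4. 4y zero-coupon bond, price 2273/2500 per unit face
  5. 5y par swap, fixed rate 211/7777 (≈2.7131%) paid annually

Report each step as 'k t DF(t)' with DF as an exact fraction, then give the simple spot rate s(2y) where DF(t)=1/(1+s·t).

1 1 1209/1250
2 2 2399/2500
3 3 598/625
4 4 2273/2500
5 5 4367/5000
s(2y) = (1/(2399/2500) − 1)/(2) = 101/4798 ≈ 2.1050%

step 1 [1y] zero: DF = P = 1209/1250 ≈ 0.967200
step 2 [2y] swap r/1=101/4817: DF=(1 − 101/4817·(0.967200))/(1+101/4817) = 2399/2500 ≈ 0.959600
step 3 [3y] bond c/1=9/100: DF=(304081/250000 − 9/100·(0.967200+0.959600))/(1+9/100) = 598/625 ≈ 0.956800
step 4 [4y] zero: DF = P = 2273/2500 ≈ 0.909200
step 5 [5y] swap r/1=211/7777: DF=(1 − 211/7777·(0.967200+0.959600+0.956800+0.909200))/(1+211/7777) = 4367/5000 ≈ 0.873400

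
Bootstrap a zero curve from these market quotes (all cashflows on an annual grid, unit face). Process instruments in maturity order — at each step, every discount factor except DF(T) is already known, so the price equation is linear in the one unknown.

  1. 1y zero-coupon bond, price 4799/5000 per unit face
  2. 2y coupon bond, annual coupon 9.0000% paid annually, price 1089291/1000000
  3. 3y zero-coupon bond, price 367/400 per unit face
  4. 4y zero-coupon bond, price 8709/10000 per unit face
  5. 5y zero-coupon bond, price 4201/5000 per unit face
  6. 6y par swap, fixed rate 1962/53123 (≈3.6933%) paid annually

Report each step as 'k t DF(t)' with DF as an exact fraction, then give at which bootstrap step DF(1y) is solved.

1 1 4799/5000
2 2 9201/10000
3 3 367/400
4 4 8709/10000
5 5 4201/5000
6 6 4019/5000
DF(1y) is solved at step 1

step 1 [1y] zero: DF = P = 4799/5000 ≈ 0.959800
step 2 [2y] bond c/1=9/100: DF=(1089291/1000000 − 9/100·(0.959800))/(1+9/100) = 9201/10000 ≈ 0.920100
step 3 [3y] zero: DF = P = 367/400 ≈ 0.917500
step 4 [4y] zero: DF = P = 8709/10000 ≈ 0.870900
step 5 [5y] zero: DF = P = 4201/5000 ≈ 0.840200
step 6 [6y] swap r/1=1962/53123: DF=(1 − 1962/53123·(0.959800+0.920100+0.917500+0.870900+0.840200))/(1+1962/53123) = 4019/5000 ≈ 0.803800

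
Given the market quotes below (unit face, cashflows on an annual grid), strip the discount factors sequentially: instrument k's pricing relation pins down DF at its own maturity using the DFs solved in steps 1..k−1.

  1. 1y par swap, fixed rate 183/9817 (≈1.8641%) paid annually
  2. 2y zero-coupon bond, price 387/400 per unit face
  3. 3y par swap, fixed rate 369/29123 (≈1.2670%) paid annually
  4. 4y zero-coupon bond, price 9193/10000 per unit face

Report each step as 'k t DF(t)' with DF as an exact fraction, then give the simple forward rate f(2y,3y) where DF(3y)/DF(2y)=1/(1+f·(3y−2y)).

step 1 [1y] swap r/1=183/9817: DF=(1 − 183/9817·(0))/(1+183/9817) = 9817/10000 ≈ 0.981700
step 2 [2y] zero: DF = P = 387/400 ≈ 0.967500
step 3 [3y] swap r/1=369/29123: DF=(1 − 369/29123·(0.981700+0.967500))/(1+369/29123) = 9631/10000 ≈ 0.963100
step 4 [4y] zero: DF = P = 9193/10000 ≈ 0.919300

1 1 9817/10000
2 2 387/400
3 3 9631/10000
4 4 9193/10000
f(2y,3y) = ((387/400)/(9631/10000) − 1)/(1) = 44/9631 ≈ 0.4569%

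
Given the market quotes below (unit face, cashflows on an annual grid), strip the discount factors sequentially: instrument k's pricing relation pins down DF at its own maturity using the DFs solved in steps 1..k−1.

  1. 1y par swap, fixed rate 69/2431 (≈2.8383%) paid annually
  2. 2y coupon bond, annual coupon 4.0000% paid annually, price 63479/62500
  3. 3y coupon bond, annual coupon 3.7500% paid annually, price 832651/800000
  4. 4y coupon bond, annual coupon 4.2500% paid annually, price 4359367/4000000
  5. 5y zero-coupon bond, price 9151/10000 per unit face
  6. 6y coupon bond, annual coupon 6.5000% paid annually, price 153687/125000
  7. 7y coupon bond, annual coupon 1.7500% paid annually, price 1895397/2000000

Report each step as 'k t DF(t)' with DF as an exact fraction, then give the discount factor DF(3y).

step 1 [1y] swap r/1=69/2431: DF=(1 − 69/2431·(0))/(1+69/2431) = 2431/2500 ≈ 0.972400
step 2 [2y] bond c/1=1/25: DF=(63479/62500 − 1/25·(0.972400))/(1+1/25) = 587/625 ≈ 0.939200
step 3 [3y] bond c/1=3/80: DF=(832651/800000 − 3/80·(0.972400+0.939200))/(1+3/80) = 9341/10000 ≈ 0.934100
step 4 [4y] bond c/1=17/400: DF=(4359367/4000000 − 17/400·(0.972400+0.939200+0.934100))/(1+17/400) = 4647/5000 ≈ 0.929400
step 5 [5y] zero: DF = P = 9151/10000 ≈ 0.915100
step 6 [6y] bond c/1=13/200: DF=(153687/125000 − 13/200·(0.972400+0.939200+0.934100+0.929400+0.915100))/(1+13/200) = 4341/5000 ≈ 0.868200
step 7 [7y] bond c/1=7/400: DF=(1895397/2000000 − 7/400·(0.972400+0.939200+0.934100+0.929400+0.915100+0.868200))/(1+7/400) = 4179/5000 ≈ 0.835800

1 1 2431/2500
2 2 587/625
3 3 9341/10000
4 4 4647/5000
5 5 9151/10000
6 6 4341/5000
7 7 4179/5000
DF(3y) = 9341/10000 ≈ 0.934100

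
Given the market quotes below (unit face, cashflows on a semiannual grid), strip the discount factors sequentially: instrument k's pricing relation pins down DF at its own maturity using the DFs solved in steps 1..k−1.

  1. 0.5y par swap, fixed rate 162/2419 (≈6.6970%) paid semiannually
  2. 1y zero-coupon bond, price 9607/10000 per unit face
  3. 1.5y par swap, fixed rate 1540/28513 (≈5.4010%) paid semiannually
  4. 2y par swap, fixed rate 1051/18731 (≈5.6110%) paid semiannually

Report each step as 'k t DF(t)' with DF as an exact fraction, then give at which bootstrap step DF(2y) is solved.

step 1 [0.5y] swap r/2=81/2419: DF=(1 − 81/2419·(0))/(1+81/2419) = 2419/2500 ≈ 0.967600
step 2 [1y] zero: DF = P = 9607/10000 ≈ 0.960700
step 3 [1.5y] swap r/2=770/28513: DF=(1 − 770/28513·(0.967600+0.960700))/(1+770/28513) = 923/1000 ≈ 0.923000
step 4 [2y] swap r/2=1051/37462: DF=(1 − 1051/37462·(0.967600+0.960700+0.923000))/(1+1051/37462) = 8949/10000 ≈ 0.894900

1 1/2 2419/2500
2 1 9607/10000
3 3/2 923/1000
4 2 8949/10000
DF(2y) is solved at step 4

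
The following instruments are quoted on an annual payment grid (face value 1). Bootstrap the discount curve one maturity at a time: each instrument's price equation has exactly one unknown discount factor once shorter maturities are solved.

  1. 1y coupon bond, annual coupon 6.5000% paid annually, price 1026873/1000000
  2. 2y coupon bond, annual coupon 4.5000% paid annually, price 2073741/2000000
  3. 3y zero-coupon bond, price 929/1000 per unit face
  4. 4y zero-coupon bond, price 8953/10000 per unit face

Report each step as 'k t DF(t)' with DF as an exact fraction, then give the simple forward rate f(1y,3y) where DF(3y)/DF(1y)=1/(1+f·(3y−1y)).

1 1 4821/5000
2 2 9507/10000
3 3 929/1000
4 4 8953/10000
f(1y,3y) = ((4821/5000)/(929/1000) − 1)/(2) = 88/4645 ≈ 1.8945%

step 1 [1y] bond c/1=13/200: DF=(1026873/1000000 − 13/200·(0))/(1+13/200) = 4821/5000 ≈ 0.964200
step 2 [2y] bond c/1=9/200: DF=(2073741/2000000 − 9/200·(0.964200))/(1+9/200) = 9507/10000 ≈ 0.950700
step 3 [3y] zero: DF = P = 929/1000 ≈ 0.929000
step 4 [4y] zero: DF = P = 8953/10000 ≈ 0.895300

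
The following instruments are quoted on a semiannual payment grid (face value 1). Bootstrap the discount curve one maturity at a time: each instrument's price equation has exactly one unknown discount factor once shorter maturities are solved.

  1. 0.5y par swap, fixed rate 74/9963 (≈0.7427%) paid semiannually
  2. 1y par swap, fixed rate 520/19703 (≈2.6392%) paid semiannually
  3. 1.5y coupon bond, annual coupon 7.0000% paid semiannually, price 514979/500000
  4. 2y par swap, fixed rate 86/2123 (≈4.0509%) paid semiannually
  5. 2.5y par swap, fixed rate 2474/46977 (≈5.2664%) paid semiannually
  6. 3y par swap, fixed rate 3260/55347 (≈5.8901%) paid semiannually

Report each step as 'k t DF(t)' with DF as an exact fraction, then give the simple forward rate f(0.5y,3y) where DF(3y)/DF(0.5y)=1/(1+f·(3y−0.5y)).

1 1/2 9963/10000
2 1 487/500
3 3/2 1857/2000
4 2 4613/5000
5 5/2 8763/10000
6 3 837/1000
f(0.5y,3y) = ((9963/10000)/(837/1000) − 1)/(5/2) = 59/775 ≈ 7.6129%

step 1 [0.5y] swap r/2=37/9963: DF=(1 − 37/9963·(0))/(1+37/9963) = 9963/10000 ≈ 0.996300
step 2 [1y] swap r/2=260/19703: DF=(1 − 260/19703·(0.996300))/(1+260/19703) = 487/500 ≈ 0.974000
step 3 [1.5y] bond c/2=7/200: DF=(514979/500000 − 7/200·(0.996300+0.974000))/(1+7/200) = 1857/2000 ≈ 0.928500
step 4 [2y] swap r/2=43/2123: DF=(1 − 43/2123·(0.996300+0.974000+0.928500))/(1+43/2123) = 4613/5000 ≈ 0.922600
step 5 [2.5y] swap r/2=1237/46977: DF=(1 − 1237/46977·(0.996300+0.974000+0.928500+0.922600))/(1+1237/46977) = 8763/10000 ≈ 0.876300
step 6 [3y] swap r/2=1630/55347: DF=(1 − 1630/55347·(0.996300+0.974000+0.928500+0.922600+0.876300))/(1+1630/55347) = 837/1000 ≈ 0.837000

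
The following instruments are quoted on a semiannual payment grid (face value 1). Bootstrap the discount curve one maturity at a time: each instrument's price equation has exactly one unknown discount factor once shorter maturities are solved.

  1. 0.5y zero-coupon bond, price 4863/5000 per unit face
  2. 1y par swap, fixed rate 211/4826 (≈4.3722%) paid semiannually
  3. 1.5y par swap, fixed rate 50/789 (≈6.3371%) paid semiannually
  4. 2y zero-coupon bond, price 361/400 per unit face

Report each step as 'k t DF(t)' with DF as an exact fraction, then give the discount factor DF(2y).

step 1 [0.5y] zero: DF = P = 4863/5000 ≈ 0.972600
step 2 [1y] swap r/2=211/9652: DF=(1 − 211/9652·(0.972600))/(1+211/9652) = 4789/5000 ≈ 0.957800
step 3 [1.5y] swap r/2=25/789: DF=(1 − 25/789·(0.972600+0.957800))/(1+25/789) = 91/100 ≈ 0.910000
step 4 [2y] zero: DF = P = 361/400 ≈ 0.902500

1 1/2 4863/5000
2 1 4789/5000
3 3/2 91/100
4 2 361/400
DF(2y) = 361/400 ≈ 0.902500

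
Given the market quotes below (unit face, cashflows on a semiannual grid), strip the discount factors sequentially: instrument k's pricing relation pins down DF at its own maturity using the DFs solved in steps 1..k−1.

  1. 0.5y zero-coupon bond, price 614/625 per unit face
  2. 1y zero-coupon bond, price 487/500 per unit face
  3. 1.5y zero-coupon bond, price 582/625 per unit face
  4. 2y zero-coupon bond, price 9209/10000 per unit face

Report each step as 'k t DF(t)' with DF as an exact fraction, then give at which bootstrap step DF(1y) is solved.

step 1 [0.5y] zero: DF = P = 614/625 ≈ 0.982400
step 2 [1y] zero: DF = P = 487/500 ≈ 0.974000
step 3 [1.5y] zero: DF = P = 582/625 ≈ 0.931200
step 4 [2y] zero: DF = P = 9209/10000 ≈ 0.920900

1 1/2 614/625
2 1 487/500
3 3/2 582/625
4 2 9209/10000
DF(1y) is solved at step 2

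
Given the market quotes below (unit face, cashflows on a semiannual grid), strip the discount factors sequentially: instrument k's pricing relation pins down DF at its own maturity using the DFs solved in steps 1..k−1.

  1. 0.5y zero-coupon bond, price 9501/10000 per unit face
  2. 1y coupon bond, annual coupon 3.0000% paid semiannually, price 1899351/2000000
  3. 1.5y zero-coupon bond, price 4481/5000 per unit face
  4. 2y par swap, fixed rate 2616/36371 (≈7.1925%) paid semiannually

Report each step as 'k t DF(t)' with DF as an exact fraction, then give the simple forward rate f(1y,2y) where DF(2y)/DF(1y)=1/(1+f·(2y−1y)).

step 1 [0.5y] zero: DF = P = 9501/10000 ≈ 0.950100
step 2 [1y] bond c/2=3/200: DF=(1899351/2000000 − 3/200·(0.950100))/(1+3/200) = 576/625 ≈ 0.921600
step 3 [1.5y] zero: DF = P = 4481/5000 ≈ 0.896200
step 4 [2y] swap r/2=1308/36371: DF=(1 − 1308/36371·(0.950100+0.921600+0.896200))/(1+1308/36371) = 2173/2500 ≈ 0.869200

1 1/2 9501/10000
2 1 576/625
3 3/2 4481/5000
4 2 2173/2500
f(1y,2y) = ((576/625)/(2173/2500) − 1)/(1) = 131/2173 ≈ 6.0285%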